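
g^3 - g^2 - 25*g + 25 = (g - 5)*(g - 1)*(g + 5)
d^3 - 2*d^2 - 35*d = d*(d - 7)*(d + 5)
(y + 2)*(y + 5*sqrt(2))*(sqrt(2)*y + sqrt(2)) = sqrt(2)*y^3 + 3*sqrt(2)*y^2 + 10*y^2 + 2*sqrt(2)*y + 30*y + 20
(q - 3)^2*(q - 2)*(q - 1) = q^4 - 9*q^3 + 29*q^2 - 39*q + 18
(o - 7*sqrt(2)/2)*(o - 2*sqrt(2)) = o^2 - 11*sqrt(2)*o/2 + 14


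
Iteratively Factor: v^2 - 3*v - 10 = (v + 2)*(v - 5)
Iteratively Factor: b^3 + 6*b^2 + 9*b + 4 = (b + 1)*(b^2 + 5*b + 4) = (b + 1)*(b + 4)*(b + 1)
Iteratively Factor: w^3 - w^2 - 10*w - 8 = (w + 1)*(w^2 - 2*w - 8) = (w + 1)*(w + 2)*(w - 4)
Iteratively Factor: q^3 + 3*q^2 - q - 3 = (q + 3)*(q^2 - 1) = (q + 1)*(q + 3)*(q - 1)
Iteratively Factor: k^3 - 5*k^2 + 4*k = (k - 1)*(k^2 - 4*k) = k*(k - 1)*(k - 4)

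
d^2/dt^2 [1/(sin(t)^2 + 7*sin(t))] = (-4*sin(t) - 21 - 43/sin(t) + 42/sin(t)^2 + 98/sin(t)^3)/(sin(t) + 7)^3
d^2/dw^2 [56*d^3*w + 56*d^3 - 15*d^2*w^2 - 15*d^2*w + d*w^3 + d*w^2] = 2*d*(-15*d + 3*w + 1)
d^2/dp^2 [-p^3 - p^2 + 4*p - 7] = -6*p - 2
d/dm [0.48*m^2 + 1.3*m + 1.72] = 0.96*m + 1.3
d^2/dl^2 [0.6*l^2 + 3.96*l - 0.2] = 1.20000000000000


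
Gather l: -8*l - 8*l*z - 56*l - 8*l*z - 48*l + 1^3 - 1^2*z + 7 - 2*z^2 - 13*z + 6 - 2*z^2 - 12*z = l*(-16*z - 112) - 4*z^2 - 26*z + 14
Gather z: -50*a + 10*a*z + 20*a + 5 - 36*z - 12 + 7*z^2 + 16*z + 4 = -30*a + 7*z^2 + z*(10*a - 20) - 3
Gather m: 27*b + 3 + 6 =27*b + 9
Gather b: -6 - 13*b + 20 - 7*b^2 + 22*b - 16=-7*b^2 + 9*b - 2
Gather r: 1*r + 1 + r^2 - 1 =r^2 + r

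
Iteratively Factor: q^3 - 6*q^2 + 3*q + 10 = (q - 2)*(q^2 - 4*q - 5) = (q - 5)*(q - 2)*(q + 1)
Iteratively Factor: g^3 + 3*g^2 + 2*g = (g)*(g^2 + 3*g + 2) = g*(g + 1)*(g + 2)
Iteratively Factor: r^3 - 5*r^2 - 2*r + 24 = (r - 3)*(r^2 - 2*r - 8) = (r - 3)*(r + 2)*(r - 4)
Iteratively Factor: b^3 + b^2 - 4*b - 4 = (b - 2)*(b^2 + 3*b + 2) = (b - 2)*(b + 1)*(b + 2)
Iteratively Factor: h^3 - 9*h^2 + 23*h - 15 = (h - 3)*(h^2 - 6*h + 5) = (h - 5)*(h - 3)*(h - 1)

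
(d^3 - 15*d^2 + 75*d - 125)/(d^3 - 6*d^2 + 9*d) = (d^3 - 15*d^2 + 75*d - 125)/(d*(d^2 - 6*d + 9))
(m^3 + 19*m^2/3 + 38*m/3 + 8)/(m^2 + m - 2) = (m^2 + 13*m/3 + 4)/(m - 1)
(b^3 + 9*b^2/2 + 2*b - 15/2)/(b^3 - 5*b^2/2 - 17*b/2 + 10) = (b + 3)/(b - 4)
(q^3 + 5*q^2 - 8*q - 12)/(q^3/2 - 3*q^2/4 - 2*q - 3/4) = 4*(q^2 + 4*q - 12)/(2*q^2 - 5*q - 3)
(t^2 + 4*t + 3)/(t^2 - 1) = (t + 3)/(t - 1)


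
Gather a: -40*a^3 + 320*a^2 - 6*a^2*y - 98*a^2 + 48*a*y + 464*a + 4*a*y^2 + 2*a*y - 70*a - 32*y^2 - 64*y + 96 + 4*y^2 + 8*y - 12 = -40*a^3 + a^2*(222 - 6*y) + a*(4*y^2 + 50*y + 394) - 28*y^2 - 56*y + 84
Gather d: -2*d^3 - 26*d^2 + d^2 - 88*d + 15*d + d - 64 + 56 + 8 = -2*d^3 - 25*d^2 - 72*d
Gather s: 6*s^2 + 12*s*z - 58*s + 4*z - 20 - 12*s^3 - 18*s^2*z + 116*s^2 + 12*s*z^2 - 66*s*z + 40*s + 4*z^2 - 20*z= -12*s^3 + s^2*(122 - 18*z) + s*(12*z^2 - 54*z - 18) + 4*z^2 - 16*z - 20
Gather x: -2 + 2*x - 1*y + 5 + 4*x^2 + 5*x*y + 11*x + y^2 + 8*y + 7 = 4*x^2 + x*(5*y + 13) + y^2 + 7*y + 10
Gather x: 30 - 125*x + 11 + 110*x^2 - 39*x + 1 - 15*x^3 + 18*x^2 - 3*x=-15*x^3 + 128*x^2 - 167*x + 42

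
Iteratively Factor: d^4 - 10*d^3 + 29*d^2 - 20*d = (d)*(d^3 - 10*d^2 + 29*d - 20) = d*(d - 1)*(d^2 - 9*d + 20) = d*(d - 4)*(d - 1)*(d - 5)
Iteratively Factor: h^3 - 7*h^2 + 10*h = (h - 2)*(h^2 - 5*h) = h*(h - 2)*(h - 5)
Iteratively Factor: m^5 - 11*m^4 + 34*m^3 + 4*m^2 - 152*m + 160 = (m - 5)*(m^4 - 6*m^3 + 4*m^2 + 24*m - 32) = (m - 5)*(m + 2)*(m^3 - 8*m^2 + 20*m - 16) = (m - 5)*(m - 4)*(m + 2)*(m^2 - 4*m + 4) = (m - 5)*(m - 4)*(m - 2)*(m + 2)*(m - 2)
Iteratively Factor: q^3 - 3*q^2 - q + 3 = (q - 3)*(q^2 - 1) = (q - 3)*(q - 1)*(q + 1)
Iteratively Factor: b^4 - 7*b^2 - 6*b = (b + 2)*(b^3 - 2*b^2 - 3*b) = b*(b + 2)*(b^2 - 2*b - 3) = b*(b - 3)*(b + 2)*(b + 1)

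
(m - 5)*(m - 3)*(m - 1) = m^3 - 9*m^2 + 23*m - 15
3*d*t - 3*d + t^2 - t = (3*d + t)*(t - 1)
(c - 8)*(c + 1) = c^2 - 7*c - 8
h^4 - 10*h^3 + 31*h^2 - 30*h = h*(h - 5)*(h - 3)*(h - 2)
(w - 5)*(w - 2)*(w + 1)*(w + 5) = w^4 - w^3 - 27*w^2 + 25*w + 50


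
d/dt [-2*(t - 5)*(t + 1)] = 8 - 4*t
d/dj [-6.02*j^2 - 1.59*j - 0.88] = -12.04*j - 1.59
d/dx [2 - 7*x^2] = -14*x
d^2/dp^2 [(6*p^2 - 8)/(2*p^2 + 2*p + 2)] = 6*(-p^3 - 7*p^2 - 4*p + 1)/(p^6 + 3*p^5 + 6*p^4 + 7*p^3 + 6*p^2 + 3*p + 1)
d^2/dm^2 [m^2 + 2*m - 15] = 2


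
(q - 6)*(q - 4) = q^2 - 10*q + 24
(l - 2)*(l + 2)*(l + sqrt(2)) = l^3 + sqrt(2)*l^2 - 4*l - 4*sqrt(2)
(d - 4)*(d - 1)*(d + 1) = d^3 - 4*d^2 - d + 4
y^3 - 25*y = y*(y - 5)*(y + 5)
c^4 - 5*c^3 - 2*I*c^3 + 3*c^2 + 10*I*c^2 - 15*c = c*(c - 5)*(c - 3*I)*(c + I)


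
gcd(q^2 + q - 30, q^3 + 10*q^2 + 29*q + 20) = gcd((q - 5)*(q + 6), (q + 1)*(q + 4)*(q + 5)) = 1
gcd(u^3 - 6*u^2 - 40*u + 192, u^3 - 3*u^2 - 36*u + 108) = u + 6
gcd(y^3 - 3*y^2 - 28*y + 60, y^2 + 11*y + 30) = y + 5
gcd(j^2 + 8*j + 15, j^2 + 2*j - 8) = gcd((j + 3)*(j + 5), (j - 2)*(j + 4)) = 1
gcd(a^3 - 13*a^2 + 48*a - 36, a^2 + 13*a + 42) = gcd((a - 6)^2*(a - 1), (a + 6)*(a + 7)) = 1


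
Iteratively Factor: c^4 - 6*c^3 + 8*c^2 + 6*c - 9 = (c - 1)*(c^3 - 5*c^2 + 3*c + 9) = (c - 3)*(c - 1)*(c^2 - 2*c - 3) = (c - 3)^2*(c - 1)*(c + 1)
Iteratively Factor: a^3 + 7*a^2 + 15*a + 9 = (a + 3)*(a^2 + 4*a + 3) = (a + 1)*(a + 3)*(a + 3)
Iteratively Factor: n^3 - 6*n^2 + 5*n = (n)*(n^2 - 6*n + 5) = n*(n - 5)*(n - 1)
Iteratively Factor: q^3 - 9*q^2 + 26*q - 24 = (q - 2)*(q^2 - 7*q + 12) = (q - 4)*(q - 2)*(q - 3)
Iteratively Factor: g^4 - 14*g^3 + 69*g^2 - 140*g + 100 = (g - 2)*(g^3 - 12*g^2 + 45*g - 50) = (g - 5)*(g - 2)*(g^2 - 7*g + 10) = (g - 5)^2*(g - 2)*(g - 2)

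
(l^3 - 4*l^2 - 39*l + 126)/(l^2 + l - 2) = (l^3 - 4*l^2 - 39*l + 126)/(l^2 + l - 2)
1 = 1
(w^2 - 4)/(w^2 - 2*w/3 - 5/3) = 3*(4 - w^2)/(-3*w^2 + 2*w + 5)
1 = 1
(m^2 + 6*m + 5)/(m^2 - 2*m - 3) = (m + 5)/(m - 3)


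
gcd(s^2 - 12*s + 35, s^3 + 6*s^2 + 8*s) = 1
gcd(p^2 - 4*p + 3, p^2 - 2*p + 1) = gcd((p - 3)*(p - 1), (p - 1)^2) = p - 1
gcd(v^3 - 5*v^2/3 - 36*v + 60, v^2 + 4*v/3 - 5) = v - 5/3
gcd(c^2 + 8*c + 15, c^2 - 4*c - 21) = c + 3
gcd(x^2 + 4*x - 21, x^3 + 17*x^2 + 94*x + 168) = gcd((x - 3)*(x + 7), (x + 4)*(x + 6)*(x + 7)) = x + 7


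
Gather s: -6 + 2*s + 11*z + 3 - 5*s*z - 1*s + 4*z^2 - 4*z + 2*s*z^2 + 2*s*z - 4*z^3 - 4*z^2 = s*(2*z^2 - 3*z + 1) - 4*z^3 + 7*z - 3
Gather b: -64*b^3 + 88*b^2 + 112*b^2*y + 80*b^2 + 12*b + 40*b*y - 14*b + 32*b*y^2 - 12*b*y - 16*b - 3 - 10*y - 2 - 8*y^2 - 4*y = -64*b^3 + b^2*(112*y + 168) + b*(32*y^2 + 28*y - 18) - 8*y^2 - 14*y - 5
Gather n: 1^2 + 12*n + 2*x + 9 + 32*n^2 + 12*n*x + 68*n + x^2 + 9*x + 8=32*n^2 + n*(12*x + 80) + x^2 + 11*x + 18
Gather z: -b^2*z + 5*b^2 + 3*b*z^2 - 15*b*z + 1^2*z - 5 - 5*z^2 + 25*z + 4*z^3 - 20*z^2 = 5*b^2 + 4*z^3 + z^2*(3*b - 25) + z*(-b^2 - 15*b + 26) - 5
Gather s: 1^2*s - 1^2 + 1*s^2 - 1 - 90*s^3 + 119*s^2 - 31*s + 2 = -90*s^3 + 120*s^2 - 30*s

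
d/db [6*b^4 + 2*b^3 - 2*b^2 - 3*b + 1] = 24*b^3 + 6*b^2 - 4*b - 3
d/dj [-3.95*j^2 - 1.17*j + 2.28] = -7.9*j - 1.17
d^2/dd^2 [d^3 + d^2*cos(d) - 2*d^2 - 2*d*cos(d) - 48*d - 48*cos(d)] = -d^2*cos(d) - 4*d*sin(d) + 2*d*cos(d) + 6*d + 4*sin(d) + 50*cos(d) - 4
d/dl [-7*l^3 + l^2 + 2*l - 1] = -21*l^2 + 2*l + 2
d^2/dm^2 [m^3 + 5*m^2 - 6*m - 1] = 6*m + 10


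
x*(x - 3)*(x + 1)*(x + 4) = x^4 + 2*x^3 - 11*x^2 - 12*x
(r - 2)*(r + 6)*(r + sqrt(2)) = r^3 + sqrt(2)*r^2 + 4*r^2 - 12*r + 4*sqrt(2)*r - 12*sqrt(2)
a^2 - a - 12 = (a - 4)*(a + 3)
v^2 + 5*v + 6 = (v + 2)*(v + 3)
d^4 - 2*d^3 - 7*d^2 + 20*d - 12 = (d - 2)^2*(d - 1)*(d + 3)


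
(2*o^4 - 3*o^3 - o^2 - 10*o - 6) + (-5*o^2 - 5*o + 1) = 2*o^4 - 3*o^3 - 6*o^2 - 15*o - 5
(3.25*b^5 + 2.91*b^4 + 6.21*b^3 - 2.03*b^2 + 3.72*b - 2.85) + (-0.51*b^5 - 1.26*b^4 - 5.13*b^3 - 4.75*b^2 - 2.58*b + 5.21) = 2.74*b^5 + 1.65*b^4 + 1.08*b^3 - 6.78*b^2 + 1.14*b + 2.36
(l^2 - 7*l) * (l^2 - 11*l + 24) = l^4 - 18*l^3 + 101*l^2 - 168*l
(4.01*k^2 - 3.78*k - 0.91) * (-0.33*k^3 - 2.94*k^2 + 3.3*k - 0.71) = -1.3233*k^5 - 10.542*k^4 + 24.6465*k^3 - 12.6457*k^2 - 0.3192*k + 0.6461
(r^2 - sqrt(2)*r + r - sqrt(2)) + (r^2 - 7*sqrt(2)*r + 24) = 2*r^2 - 8*sqrt(2)*r + r - sqrt(2) + 24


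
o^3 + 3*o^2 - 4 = (o - 1)*(o + 2)^2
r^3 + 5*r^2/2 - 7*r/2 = r*(r - 1)*(r + 7/2)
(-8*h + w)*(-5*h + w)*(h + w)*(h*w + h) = 40*h^4*w + 40*h^4 + 27*h^3*w^2 + 27*h^3*w - 12*h^2*w^3 - 12*h^2*w^2 + h*w^4 + h*w^3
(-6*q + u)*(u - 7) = -6*q*u + 42*q + u^2 - 7*u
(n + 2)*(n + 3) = n^2 + 5*n + 6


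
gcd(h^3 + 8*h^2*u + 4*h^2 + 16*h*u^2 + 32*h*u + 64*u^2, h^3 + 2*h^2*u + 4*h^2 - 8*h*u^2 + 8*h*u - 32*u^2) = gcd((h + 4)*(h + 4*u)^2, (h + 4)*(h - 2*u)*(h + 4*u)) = h^2 + 4*h*u + 4*h + 16*u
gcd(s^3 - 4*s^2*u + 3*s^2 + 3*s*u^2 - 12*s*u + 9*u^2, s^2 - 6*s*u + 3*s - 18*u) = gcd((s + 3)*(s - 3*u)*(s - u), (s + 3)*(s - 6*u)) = s + 3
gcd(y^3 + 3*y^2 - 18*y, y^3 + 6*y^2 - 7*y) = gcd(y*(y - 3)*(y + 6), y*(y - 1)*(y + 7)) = y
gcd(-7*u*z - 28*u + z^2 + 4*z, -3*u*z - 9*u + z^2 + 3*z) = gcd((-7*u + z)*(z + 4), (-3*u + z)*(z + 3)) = 1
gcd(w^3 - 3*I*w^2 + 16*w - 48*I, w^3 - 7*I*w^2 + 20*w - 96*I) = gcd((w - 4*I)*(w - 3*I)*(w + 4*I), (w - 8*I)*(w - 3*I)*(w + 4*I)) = w^2 + I*w + 12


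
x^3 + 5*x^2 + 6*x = x*(x + 2)*(x + 3)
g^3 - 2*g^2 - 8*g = g*(g - 4)*(g + 2)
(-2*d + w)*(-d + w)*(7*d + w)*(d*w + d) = 14*d^4*w + 14*d^4 - 19*d^3*w^2 - 19*d^3*w + 4*d^2*w^3 + 4*d^2*w^2 + d*w^4 + d*w^3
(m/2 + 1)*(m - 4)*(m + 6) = m^3/2 + 2*m^2 - 10*m - 24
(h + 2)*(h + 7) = h^2 + 9*h + 14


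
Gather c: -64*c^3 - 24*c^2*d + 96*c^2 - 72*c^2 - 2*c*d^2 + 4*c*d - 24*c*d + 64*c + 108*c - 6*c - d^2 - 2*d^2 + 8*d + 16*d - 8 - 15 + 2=-64*c^3 + c^2*(24 - 24*d) + c*(-2*d^2 - 20*d + 166) - 3*d^2 + 24*d - 21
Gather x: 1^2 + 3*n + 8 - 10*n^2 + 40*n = -10*n^2 + 43*n + 9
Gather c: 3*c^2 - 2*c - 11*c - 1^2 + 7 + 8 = 3*c^2 - 13*c + 14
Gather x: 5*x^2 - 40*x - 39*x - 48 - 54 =5*x^2 - 79*x - 102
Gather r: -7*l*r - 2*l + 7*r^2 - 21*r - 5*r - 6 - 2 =-2*l + 7*r^2 + r*(-7*l - 26) - 8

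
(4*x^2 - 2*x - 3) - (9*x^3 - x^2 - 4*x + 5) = -9*x^3 + 5*x^2 + 2*x - 8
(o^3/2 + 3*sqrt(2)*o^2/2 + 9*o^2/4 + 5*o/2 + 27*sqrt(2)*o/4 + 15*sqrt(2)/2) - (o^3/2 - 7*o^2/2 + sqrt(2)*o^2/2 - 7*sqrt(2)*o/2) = sqrt(2)*o^2 + 23*o^2/4 + 5*o/2 + 41*sqrt(2)*o/4 + 15*sqrt(2)/2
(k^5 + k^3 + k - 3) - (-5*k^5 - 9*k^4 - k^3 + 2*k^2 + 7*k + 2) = 6*k^5 + 9*k^4 + 2*k^3 - 2*k^2 - 6*k - 5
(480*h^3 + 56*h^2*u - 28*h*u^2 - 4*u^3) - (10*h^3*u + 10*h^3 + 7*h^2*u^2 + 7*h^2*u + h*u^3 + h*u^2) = -10*h^3*u + 470*h^3 - 7*h^2*u^2 + 49*h^2*u - h*u^3 - 29*h*u^2 - 4*u^3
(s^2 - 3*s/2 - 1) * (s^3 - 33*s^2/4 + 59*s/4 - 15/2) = s^5 - 39*s^4/4 + 209*s^3/8 - 171*s^2/8 - 7*s/2 + 15/2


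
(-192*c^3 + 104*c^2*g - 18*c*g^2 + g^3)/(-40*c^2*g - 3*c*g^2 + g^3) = (24*c^2 - 10*c*g + g^2)/(g*(5*c + g))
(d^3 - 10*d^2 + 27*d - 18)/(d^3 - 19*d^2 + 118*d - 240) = (d^2 - 4*d + 3)/(d^2 - 13*d + 40)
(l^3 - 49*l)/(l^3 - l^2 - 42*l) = (l + 7)/(l + 6)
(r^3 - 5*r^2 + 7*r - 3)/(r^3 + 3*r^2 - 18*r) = (r^2 - 2*r + 1)/(r*(r + 6))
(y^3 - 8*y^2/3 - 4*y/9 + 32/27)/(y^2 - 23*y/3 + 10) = (27*y^3 - 72*y^2 - 12*y + 32)/(9*(3*y^2 - 23*y + 30))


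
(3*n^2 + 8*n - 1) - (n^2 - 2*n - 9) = 2*n^2 + 10*n + 8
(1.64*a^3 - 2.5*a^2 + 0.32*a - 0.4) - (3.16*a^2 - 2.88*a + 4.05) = 1.64*a^3 - 5.66*a^2 + 3.2*a - 4.45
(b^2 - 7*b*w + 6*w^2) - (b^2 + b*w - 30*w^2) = -8*b*w + 36*w^2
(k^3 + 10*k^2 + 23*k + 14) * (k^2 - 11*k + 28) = k^5 - k^4 - 59*k^3 + 41*k^2 + 490*k + 392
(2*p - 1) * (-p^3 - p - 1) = -2*p^4 + p^3 - 2*p^2 - p + 1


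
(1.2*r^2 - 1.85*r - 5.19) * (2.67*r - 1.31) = 3.204*r^3 - 6.5115*r^2 - 11.4338*r + 6.7989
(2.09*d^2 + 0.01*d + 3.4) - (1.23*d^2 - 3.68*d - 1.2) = 0.86*d^2 + 3.69*d + 4.6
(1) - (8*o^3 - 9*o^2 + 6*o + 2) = -8*o^3 + 9*o^2 - 6*o - 1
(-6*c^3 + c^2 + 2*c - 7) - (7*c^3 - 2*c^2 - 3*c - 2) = -13*c^3 + 3*c^2 + 5*c - 5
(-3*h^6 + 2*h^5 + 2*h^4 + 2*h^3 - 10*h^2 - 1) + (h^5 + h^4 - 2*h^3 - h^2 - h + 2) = -3*h^6 + 3*h^5 + 3*h^4 - 11*h^2 - h + 1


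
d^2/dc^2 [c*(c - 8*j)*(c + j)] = 6*c - 14*j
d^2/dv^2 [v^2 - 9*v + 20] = 2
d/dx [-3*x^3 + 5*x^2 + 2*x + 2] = -9*x^2 + 10*x + 2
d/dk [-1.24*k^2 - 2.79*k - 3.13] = -2.48*k - 2.79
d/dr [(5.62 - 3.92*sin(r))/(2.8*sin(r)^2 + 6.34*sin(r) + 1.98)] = (10.976*sin(r)^2 - 31.472*sin(r) - 43.3924)*cos(r)/(7.84*sin(r)^4 + 35.504*sin(r)^3 + 51.2836*sin(r)^2 + 25.1064*sin(r) + 3.9204)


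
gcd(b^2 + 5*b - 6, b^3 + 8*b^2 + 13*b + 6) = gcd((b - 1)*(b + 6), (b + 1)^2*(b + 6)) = b + 6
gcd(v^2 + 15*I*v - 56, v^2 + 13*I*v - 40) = v + 8*I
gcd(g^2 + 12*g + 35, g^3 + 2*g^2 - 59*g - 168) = g + 7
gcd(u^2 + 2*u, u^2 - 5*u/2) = u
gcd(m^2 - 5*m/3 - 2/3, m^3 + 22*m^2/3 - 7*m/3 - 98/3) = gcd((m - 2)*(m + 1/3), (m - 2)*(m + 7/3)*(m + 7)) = m - 2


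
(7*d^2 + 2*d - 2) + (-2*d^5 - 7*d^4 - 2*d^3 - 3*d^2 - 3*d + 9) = -2*d^5 - 7*d^4 - 2*d^3 + 4*d^2 - d + 7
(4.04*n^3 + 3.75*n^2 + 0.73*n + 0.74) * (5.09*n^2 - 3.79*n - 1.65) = 20.5636*n^5 + 3.7759*n^4 - 17.1628*n^3 - 5.1876*n^2 - 4.0091*n - 1.221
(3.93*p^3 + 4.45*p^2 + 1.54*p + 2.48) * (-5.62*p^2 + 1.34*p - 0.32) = -22.0866*p^5 - 19.7428*p^4 - 3.9494*p^3 - 13.298*p^2 + 2.8304*p - 0.7936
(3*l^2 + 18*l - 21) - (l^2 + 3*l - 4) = 2*l^2 + 15*l - 17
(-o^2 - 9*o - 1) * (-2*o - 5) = 2*o^3 + 23*o^2 + 47*o + 5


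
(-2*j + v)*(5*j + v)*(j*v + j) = -10*j^3*v - 10*j^3 + 3*j^2*v^2 + 3*j^2*v + j*v^3 + j*v^2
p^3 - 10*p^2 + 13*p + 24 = (p - 8)*(p - 3)*(p + 1)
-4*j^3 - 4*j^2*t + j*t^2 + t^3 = (-2*j + t)*(j + t)*(2*j + t)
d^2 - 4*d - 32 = (d - 8)*(d + 4)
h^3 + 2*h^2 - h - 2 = (h - 1)*(h + 1)*(h + 2)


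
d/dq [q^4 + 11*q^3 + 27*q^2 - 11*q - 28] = 4*q^3 + 33*q^2 + 54*q - 11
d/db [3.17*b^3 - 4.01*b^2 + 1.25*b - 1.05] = 9.51*b^2 - 8.02*b + 1.25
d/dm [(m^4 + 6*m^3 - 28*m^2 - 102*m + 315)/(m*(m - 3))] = 2*m + 9 + 105/m^2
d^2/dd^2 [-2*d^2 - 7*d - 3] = -4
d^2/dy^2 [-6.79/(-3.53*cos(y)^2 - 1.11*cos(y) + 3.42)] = (-338.438044*(1 - cos(y)^2)^2 - 79.815771*cos(y)^3 - 505.476797*cos(y)^2 + 133.855344*cos(y) + 519.11587)/(3.53*cos(y)^2 + 1.11*cos(y) - 3.42)^3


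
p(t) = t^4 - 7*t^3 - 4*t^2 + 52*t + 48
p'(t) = 4*t^3 - 21*t^2 - 8*t + 52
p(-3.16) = 164.33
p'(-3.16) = -258.64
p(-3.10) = 149.25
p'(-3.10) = -244.17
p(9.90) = 2984.63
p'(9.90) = 1795.79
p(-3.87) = 416.88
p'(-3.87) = -463.40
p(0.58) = 75.56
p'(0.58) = 41.08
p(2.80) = 70.04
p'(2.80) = -47.23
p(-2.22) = 13.72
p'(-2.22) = -77.50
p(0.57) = 75.15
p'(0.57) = 41.36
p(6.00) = 0.00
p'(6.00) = 112.00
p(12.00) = 8736.00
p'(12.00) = 3844.00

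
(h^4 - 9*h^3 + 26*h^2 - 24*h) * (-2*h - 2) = -2*h^5 + 16*h^4 - 34*h^3 - 4*h^2 + 48*h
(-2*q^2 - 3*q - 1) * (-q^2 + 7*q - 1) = 2*q^4 - 11*q^3 - 18*q^2 - 4*q + 1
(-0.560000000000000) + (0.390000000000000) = -0.170000000000000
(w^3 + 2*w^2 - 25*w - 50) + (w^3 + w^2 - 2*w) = 2*w^3 + 3*w^2 - 27*w - 50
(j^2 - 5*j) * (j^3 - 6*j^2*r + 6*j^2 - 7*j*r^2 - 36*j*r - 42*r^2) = j^5 - 6*j^4*r + j^4 - 7*j^3*r^2 - 6*j^3*r - 30*j^3 - 7*j^2*r^2 + 180*j^2*r + 210*j*r^2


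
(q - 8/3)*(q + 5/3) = q^2 - q - 40/9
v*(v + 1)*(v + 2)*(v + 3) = v^4 + 6*v^3 + 11*v^2 + 6*v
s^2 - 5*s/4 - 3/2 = (s - 2)*(s + 3/4)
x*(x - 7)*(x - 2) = x^3 - 9*x^2 + 14*x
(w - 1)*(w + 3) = w^2 + 2*w - 3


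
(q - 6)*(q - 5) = q^2 - 11*q + 30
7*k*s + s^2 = s*(7*k + s)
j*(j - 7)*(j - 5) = j^3 - 12*j^2 + 35*j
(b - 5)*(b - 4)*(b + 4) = b^3 - 5*b^2 - 16*b + 80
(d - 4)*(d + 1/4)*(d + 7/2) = d^3 - d^2/4 - 113*d/8 - 7/2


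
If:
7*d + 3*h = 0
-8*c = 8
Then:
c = -1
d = -3*h/7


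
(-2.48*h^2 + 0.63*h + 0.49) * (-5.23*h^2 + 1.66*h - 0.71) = 12.9704*h^4 - 7.4117*h^3 + 0.2439*h^2 + 0.3661*h - 0.3479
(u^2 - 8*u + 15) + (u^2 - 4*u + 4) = 2*u^2 - 12*u + 19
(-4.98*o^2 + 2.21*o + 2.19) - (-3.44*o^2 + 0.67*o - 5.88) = -1.54*o^2 + 1.54*o + 8.07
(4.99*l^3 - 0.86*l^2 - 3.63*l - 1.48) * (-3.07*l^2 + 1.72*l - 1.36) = -15.3193*l^5 + 11.223*l^4 + 2.8785*l^3 - 0.5304*l^2 + 2.3912*l + 2.0128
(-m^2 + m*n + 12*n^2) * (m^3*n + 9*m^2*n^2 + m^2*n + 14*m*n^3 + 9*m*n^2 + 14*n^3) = -m^5*n - 8*m^4*n^2 - m^4*n + 7*m^3*n^3 - 8*m^3*n^2 + 122*m^2*n^4 + 7*m^2*n^3 + 168*m*n^5 + 122*m*n^4 + 168*n^5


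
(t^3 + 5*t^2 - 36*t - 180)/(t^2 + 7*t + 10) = (t^2 - 36)/(t + 2)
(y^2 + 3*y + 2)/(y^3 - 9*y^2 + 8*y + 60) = (y + 1)/(y^2 - 11*y + 30)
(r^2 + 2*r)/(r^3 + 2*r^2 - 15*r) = (r + 2)/(r^2 + 2*r - 15)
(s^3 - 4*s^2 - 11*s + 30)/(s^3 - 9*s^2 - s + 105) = (s - 2)/(s - 7)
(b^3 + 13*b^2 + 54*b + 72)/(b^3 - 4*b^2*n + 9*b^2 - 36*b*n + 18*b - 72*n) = (b + 4)/(b - 4*n)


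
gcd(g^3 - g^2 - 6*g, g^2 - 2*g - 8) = g + 2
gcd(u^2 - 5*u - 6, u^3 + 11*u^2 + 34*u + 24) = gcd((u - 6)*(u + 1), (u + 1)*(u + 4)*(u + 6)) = u + 1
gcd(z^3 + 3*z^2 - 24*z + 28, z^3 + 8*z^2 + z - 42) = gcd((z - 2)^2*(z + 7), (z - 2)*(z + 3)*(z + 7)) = z^2 + 5*z - 14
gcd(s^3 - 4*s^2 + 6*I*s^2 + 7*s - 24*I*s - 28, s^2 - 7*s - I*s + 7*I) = s - I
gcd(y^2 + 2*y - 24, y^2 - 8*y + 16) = y - 4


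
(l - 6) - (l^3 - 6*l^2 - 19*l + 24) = -l^3 + 6*l^2 + 20*l - 30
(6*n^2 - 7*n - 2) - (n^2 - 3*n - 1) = 5*n^2 - 4*n - 1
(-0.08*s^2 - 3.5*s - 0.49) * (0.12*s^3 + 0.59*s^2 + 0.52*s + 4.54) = -0.0096*s^5 - 0.4672*s^4 - 2.1654*s^3 - 2.4723*s^2 - 16.1448*s - 2.2246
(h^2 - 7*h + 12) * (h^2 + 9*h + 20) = h^4 + 2*h^3 - 31*h^2 - 32*h + 240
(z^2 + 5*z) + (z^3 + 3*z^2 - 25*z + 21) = z^3 + 4*z^2 - 20*z + 21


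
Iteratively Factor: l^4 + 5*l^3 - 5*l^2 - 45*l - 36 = (l + 3)*(l^3 + 2*l^2 - 11*l - 12) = (l - 3)*(l + 3)*(l^2 + 5*l + 4) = (l - 3)*(l + 1)*(l + 3)*(l + 4)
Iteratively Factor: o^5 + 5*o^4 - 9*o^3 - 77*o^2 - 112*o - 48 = (o + 1)*(o^4 + 4*o^3 - 13*o^2 - 64*o - 48) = (o + 1)*(o + 4)*(o^3 - 13*o - 12) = (o + 1)^2*(o + 4)*(o^2 - o - 12) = (o + 1)^2*(o + 3)*(o + 4)*(o - 4)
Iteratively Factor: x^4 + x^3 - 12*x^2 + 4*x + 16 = (x - 2)*(x^3 + 3*x^2 - 6*x - 8) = (x - 2)*(x + 1)*(x^2 + 2*x - 8) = (x - 2)*(x + 1)*(x + 4)*(x - 2)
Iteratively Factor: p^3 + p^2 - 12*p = (p - 3)*(p^2 + 4*p) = p*(p - 3)*(p + 4)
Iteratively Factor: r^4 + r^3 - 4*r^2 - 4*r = (r + 1)*(r^3 - 4*r) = (r + 1)*(r + 2)*(r^2 - 2*r) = (r - 2)*(r + 1)*(r + 2)*(r)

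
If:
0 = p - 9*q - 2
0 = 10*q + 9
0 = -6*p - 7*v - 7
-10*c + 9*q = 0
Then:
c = -81/100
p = -61/10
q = -9/10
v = 148/35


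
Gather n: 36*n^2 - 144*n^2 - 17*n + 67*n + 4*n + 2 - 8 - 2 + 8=-108*n^2 + 54*n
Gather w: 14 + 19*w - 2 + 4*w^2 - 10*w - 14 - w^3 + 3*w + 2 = -w^3 + 4*w^2 + 12*w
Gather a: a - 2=a - 2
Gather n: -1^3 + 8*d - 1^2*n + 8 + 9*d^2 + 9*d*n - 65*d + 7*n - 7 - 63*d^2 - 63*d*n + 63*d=-54*d^2 + 6*d + n*(6 - 54*d)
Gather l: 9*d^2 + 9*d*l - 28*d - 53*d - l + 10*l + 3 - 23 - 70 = 9*d^2 - 81*d + l*(9*d + 9) - 90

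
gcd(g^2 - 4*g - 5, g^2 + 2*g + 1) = g + 1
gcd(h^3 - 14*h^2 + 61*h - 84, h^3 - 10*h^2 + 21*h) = h^2 - 10*h + 21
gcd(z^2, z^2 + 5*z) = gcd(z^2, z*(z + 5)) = z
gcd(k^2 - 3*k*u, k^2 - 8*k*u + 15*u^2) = -k + 3*u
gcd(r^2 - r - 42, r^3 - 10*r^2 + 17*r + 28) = r - 7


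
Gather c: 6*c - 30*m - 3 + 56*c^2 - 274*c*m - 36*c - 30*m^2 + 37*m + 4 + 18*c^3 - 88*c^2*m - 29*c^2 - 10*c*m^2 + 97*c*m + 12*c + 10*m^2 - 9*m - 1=18*c^3 + c^2*(27 - 88*m) + c*(-10*m^2 - 177*m - 18) - 20*m^2 - 2*m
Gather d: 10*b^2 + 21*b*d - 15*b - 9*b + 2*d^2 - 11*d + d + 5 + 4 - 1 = 10*b^2 - 24*b + 2*d^2 + d*(21*b - 10) + 8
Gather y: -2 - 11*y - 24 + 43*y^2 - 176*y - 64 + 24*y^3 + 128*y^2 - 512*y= 24*y^3 + 171*y^2 - 699*y - 90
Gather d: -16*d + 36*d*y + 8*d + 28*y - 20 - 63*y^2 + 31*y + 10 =d*(36*y - 8) - 63*y^2 + 59*y - 10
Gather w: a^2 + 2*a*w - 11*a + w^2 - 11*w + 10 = a^2 - 11*a + w^2 + w*(2*a - 11) + 10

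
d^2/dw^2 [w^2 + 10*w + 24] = 2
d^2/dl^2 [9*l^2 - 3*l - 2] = 18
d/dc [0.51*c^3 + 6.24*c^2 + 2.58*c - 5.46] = 1.53*c^2 + 12.48*c + 2.58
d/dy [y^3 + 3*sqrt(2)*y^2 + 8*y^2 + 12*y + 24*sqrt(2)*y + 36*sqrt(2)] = 3*y^2 + 6*sqrt(2)*y + 16*y + 12 + 24*sqrt(2)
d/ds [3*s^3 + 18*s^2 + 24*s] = 9*s^2 + 36*s + 24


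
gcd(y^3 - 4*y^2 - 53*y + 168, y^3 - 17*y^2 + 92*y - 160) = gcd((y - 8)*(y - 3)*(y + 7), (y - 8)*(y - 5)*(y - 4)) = y - 8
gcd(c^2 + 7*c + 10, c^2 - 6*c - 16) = c + 2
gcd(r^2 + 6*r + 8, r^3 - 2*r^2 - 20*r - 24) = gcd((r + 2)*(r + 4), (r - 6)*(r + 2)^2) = r + 2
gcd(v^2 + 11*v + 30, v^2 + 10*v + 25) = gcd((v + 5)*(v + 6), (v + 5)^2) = v + 5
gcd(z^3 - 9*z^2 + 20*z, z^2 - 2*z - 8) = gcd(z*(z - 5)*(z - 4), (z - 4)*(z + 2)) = z - 4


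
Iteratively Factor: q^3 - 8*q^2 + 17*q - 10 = (q - 1)*(q^2 - 7*q + 10) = (q - 5)*(q - 1)*(q - 2)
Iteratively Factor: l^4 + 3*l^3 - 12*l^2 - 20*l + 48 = (l - 2)*(l^3 + 5*l^2 - 2*l - 24) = (l - 2)*(l + 3)*(l^2 + 2*l - 8) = (l - 2)*(l + 3)*(l + 4)*(l - 2)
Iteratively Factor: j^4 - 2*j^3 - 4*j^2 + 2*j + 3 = (j - 1)*(j^3 - j^2 - 5*j - 3) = (j - 1)*(j + 1)*(j^2 - 2*j - 3) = (j - 1)*(j + 1)^2*(j - 3)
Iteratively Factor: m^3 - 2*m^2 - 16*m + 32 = (m + 4)*(m^2 - 6*m + 8) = (m - 2)*(m + 4)*(m - 4)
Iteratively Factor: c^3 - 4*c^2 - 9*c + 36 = (c + 3)*(c^2 - 7*c + 12) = (c - 4)*(c + 3)*(c - 3)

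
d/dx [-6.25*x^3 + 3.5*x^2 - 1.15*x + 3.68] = -18.75*x^2 + 7.0*x - 1.15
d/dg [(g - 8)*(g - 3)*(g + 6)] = 3*g^2 - 10*g - 42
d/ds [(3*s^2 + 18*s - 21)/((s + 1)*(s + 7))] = 6/(s^2 + 2*s + 1)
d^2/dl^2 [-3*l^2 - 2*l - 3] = -6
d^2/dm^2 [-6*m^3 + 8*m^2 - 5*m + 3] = 16 - 36*m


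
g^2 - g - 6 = (g - 3)*(g + 2)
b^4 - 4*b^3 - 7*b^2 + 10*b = b*(b - 5)*(b - 1)*(b + 2)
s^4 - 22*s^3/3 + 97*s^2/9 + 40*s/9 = s*(s - 5)*(s - 8/3)*(s + 1/3)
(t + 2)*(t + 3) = t^2 + 5*t + 6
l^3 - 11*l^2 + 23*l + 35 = (l - 7)*(l - 5)*(l + 1)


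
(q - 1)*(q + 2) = q^2 + q - 2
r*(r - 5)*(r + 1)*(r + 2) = r^4 - 2*r^3 - 13*r^2 - 10*r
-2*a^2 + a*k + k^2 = (-a + k)*(2*a + k)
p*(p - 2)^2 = p^3 - 4*p^2 + 4*p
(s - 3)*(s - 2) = s^2 - 5*s + 6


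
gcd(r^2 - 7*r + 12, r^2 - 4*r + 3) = r - 3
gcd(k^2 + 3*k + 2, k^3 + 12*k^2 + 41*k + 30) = k + 1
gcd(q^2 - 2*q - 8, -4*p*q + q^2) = 1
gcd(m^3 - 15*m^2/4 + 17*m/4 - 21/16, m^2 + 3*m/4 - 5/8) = m - 1/2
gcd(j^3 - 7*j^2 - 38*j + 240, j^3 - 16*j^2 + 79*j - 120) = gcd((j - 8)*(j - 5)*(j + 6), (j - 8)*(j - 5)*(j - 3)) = j^2 - 13*j + 40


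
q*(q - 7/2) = q^2 - 7*q/2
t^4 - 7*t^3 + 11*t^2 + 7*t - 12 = (t - 4)*(t - 3)*(t - 1)*(t + 1)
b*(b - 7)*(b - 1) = b^3 - 8*b^2 + 7*b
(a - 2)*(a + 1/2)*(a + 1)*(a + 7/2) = a^4 + 3*a^3 - 17*a^2/4 - 39*a/4 - 7/2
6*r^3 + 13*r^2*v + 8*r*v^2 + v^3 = (r + v)^2*(6*r + v)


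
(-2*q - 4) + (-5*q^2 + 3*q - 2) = -5*q^2 + q - 6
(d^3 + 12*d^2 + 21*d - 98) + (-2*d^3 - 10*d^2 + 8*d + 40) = -d^3 + 2*d^2 + 29*d - 58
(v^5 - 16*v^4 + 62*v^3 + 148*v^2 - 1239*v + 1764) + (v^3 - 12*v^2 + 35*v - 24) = v^5 - 16*v^4 + 63*v^3 + 136*v^2 - 1204*v + 1740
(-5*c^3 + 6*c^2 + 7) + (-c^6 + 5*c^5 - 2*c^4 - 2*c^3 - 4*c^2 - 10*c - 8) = -c^6 + 5*c^5 - 2*c^4 - 7*c^3 + 2*c^2 - 10*c - 1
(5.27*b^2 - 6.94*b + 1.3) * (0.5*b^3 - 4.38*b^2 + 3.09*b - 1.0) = 2.635*b^5 - 26.5526*b^4 + 47.3315*b^3 - 32.4086*b^2 + 10.957*b - 1.3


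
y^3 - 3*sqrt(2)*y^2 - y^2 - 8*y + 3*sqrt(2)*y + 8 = (y - 1)*(y - 4*sqrt(2))*(y + sqrt(2))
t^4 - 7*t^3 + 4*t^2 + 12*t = t*(t - 6)*(t - 2)*(t + 1)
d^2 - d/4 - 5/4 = (d - 5/4)*(d + 1)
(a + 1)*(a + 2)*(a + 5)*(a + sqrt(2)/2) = a^4 + sqrt(2)*a^3/2 + 8*a^3 + 4*sqrt(2)*a^2 + 17*a^2 + 10*a + 17*sqrt(2)*a/2 + 5*sqrt(2)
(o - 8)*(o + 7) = o^2 - o - 56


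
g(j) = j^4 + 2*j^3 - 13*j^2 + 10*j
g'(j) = 4*j^3 + 6*j^2 - 26*j + 10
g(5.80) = 1142.55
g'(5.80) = 841.49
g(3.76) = 160.00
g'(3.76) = 209.70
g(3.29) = 80.57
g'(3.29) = 131.85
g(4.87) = 533.87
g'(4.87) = 487.69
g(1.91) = -1.08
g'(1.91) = 10.10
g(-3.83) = -126.18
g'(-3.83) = -27.13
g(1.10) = -0.60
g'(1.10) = -6.02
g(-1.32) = -37.42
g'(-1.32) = 45.57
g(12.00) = 22440.00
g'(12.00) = 7474.00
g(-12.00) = 15288.00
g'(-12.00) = -5726.00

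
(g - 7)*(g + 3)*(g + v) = g^3 + g^2*v - 4*g^2 - 4*g*v - 21*g - 21*v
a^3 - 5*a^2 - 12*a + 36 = (a - 6)*(a - 2)*(a + 3)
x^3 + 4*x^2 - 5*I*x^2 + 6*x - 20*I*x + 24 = (x + 4)*(x - 6*I)*(x + I)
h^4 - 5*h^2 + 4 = (h - 2)*(h - 1)*(h + 1)*(h + 2)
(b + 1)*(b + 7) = b^2 + 8*b + 7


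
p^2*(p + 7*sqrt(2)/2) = p^3 + 7*sqrt(2)*p^2/2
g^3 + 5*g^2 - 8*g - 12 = (g - 2)*(g + 1)*(g + 6)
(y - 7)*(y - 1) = y^2 - 8*y + 7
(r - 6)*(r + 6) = r^2 - 36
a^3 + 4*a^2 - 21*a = a*(a - 3)*(a + 7)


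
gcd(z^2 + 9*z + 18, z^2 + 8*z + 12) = z + 6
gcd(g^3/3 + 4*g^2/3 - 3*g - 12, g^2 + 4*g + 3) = g + 3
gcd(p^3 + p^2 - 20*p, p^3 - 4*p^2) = p^2 - 4*p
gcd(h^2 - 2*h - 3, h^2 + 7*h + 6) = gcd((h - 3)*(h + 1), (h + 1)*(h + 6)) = h + 1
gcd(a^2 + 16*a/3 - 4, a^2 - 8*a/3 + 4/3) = a - 2/3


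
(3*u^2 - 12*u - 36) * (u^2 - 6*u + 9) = 3*u^4 - 30*u^3 + 63*u^2 + 108*u - 324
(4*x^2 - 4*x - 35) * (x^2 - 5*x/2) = 4*x^4 - 14*x^3 - 25*x^2 + 175*x/2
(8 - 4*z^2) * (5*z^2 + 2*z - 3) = -20*z^4 - 8*z^3 + 52*z^2 + 16*z - 24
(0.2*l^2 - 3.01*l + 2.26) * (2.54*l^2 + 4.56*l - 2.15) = 0.508*l^4 - 6.7334*l^3 - 8.4152*l^2 + 16.7771*l - 4.859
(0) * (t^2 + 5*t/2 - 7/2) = 0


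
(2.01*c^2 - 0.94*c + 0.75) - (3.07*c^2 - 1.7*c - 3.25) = -1.06*c^2 + 0.76*c + 4.0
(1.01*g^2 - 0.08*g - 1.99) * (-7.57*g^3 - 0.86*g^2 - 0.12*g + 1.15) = -7.6457*g^5 - 0.263*g^4 + 15.0119*g^3 + 2.8825*g^2 + 0.1468*g - 2.2885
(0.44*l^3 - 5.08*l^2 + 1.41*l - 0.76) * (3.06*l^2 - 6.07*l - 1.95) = 1.3464*l^5 - 18.2156*l^4 + 34.2922*l^3 - 0.978299999999999*l^2 + 1.8637*l + 1.482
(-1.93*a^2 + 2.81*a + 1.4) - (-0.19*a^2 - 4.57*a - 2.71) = -1.74*a^2 + 7.38*a + 4.11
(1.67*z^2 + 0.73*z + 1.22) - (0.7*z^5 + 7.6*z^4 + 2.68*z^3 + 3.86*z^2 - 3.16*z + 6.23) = -0.7*z^5 - 7.6*z^4 - 2.68*z^3 - 2.19*z^2 + 3.89*z - 5.01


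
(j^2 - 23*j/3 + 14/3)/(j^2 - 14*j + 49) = (j - 2/3)/(j - 7)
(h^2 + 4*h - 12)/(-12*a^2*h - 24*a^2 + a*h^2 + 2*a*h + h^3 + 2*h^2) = (h^2 + 4*h - 12)/(-12*a^2*h - 24*a^2 + a*h^2 + 2*a*h + h^3 + 2*h^2)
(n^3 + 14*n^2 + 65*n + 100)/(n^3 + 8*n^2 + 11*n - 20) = (n + 5)/(n - 1)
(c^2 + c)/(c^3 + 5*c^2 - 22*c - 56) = c*(c + 1)/(c^3 + 5*c^2 - 22*c - 56)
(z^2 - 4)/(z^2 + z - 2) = (z - 2)/(z - 1)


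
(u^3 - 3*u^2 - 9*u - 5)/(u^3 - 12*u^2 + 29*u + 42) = (u^2 - 4*u - 5)/(u^2 - 13*u + 42)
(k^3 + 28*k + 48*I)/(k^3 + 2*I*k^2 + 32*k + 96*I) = (k + 2*I)/(k + 4*I)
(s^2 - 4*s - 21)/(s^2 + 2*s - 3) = (s - 7)/(s - 1)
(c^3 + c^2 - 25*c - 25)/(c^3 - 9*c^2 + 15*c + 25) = (c + 5)/(c - 5)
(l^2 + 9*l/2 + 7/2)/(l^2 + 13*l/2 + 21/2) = (l + 1)/(l + 3)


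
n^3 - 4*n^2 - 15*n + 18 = (n - 6)*(n - 1)*(n + 3)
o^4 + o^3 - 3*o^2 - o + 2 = (o - 1)^2*(o + 1)*(o + 2)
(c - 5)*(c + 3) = c^2 - 2*c - 15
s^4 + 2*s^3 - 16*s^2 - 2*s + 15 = (s - 3)*(s - 1)*(s + 1)*(s + 5)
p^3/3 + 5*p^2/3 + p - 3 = (p/3 + 1)*(p - 1)*(p + 3)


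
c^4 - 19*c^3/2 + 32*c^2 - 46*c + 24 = (c - 4)*(c - 2)^2*(c - 3/2)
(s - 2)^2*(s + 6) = s^3 + 2*s^2 - 20*s + 24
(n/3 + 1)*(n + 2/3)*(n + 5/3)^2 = n^4/3 + 7*n^3/3 + 17*n^2/3 + 455*n/81 + 50/27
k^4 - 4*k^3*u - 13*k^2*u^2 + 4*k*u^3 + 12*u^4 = (k - 6*u)*(k - u)*(k + u)*(k + 2*u)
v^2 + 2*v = v*(v + 2)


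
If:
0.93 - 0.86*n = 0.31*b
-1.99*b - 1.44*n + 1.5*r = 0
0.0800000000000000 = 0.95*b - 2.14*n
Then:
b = 1.39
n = 0.58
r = 2.40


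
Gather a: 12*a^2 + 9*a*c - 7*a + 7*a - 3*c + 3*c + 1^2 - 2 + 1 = 12*a^2 + 9*a*c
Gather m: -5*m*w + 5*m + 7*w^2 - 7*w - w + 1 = m*(5 - 5*w) + 7*w^2 - 8*w + 1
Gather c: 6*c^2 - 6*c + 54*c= 6*c^2 + 48*c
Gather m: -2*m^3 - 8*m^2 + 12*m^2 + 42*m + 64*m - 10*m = -2*m^3 + 4*m^2 + 96*m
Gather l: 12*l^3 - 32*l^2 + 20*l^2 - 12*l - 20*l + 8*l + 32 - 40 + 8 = 12*l^3 - 12*l^2 - 24*l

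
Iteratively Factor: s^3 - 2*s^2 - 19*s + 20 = (s + 4)*(s^2 - 6*s + 5) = (s - 1)*(s + 4)*(s - 5)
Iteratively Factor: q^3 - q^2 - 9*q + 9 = (q + 3)*(q^2 - 4*q + 3) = (q - 1)*(q + 3)*(q - 3)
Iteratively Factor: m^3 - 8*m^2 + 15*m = (m - 5)*(m^2 - 3*m) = m*(m - 5)*(m - 3)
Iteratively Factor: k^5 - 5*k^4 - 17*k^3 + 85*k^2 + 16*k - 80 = (k - 5)*(k^4 - 17*k^2 + 16) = (k - 5)*(k + 4)*(k^3 - 4*k^2 - k + 4) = (k - 5)*(k + 1)*(k + 4)*(k^2 - 5*k + 4) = (k - 5)*(k - 4)*(k + 1)*(k + 4)*(k - 1)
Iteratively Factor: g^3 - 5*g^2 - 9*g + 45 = (g - 3)*(g^2 - 2*g - 15) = (g - 3)*(g + 3)*(g - 5)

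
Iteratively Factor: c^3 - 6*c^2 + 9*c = (c - 3)*(c^2 - 3*c) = (c - 3)^2*(c)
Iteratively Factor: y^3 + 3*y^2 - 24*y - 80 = (y + 4)*(y^2 - y - 20) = (y - 5)*(y + 4)*(y + 4)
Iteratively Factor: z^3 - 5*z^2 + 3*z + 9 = (z - 3)*(z^2 - 2*z - 3) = (z - 3)^2*(z + 1)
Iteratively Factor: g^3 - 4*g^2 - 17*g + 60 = (g + 4)*(g^2 - 8*g + 15) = (g - 3)*(g + 4)*(g - 5)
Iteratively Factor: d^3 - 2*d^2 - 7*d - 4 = (d + 1)*(d^2 - 3*d - 4) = (d + 1)^2*(d - 4)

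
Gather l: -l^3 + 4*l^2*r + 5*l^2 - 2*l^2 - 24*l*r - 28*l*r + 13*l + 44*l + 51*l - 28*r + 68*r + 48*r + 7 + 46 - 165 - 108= -l^3 + l^2*(4*r + 3) + l*(108 - 52*r) + 88*r - 220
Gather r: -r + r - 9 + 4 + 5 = 0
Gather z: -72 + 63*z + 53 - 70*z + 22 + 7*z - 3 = 0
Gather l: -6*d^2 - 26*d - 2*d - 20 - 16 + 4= -6*d^2 - 28*d - 32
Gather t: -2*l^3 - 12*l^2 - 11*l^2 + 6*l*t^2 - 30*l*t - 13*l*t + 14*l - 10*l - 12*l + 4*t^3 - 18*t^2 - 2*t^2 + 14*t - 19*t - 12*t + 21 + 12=-2*l^3 - 23*l^2 - 8*l + 4*t^3 + t^2*(6*l - 20) + t*(-43*l - 17) + 33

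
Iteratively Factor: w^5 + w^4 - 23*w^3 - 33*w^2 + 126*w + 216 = (w - 4)*(w^4 + 5*w^3 - 3*w^2 - 45*w - 54) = (w - 4)*(w + 2)*(w^3 + 3*w^2 - 9*w - 27) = (w - 4)*(w - 3)*(w + 2)*(w^2 + 6*w + 9) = (w - 4)*(w - 3)*(w + 2)*(w + 3)*(w + 3)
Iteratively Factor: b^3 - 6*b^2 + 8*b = (b - 2)*(b^2 - 4*b) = (b - 4)*(b - 2)*(b)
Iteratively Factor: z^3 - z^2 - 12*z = (z + 3)*(z^2 - 4*z) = z*(z + 3)*(z - 4)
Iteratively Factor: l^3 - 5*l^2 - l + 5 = (l - 5)*(l^2 - 1) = (l - 5)*(l + 1)*(l - 1)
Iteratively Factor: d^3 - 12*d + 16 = (d - 2)*(d^2 + 2*d - 8) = (d - 2)^2*(d + 4)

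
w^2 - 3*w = w*(w - 3)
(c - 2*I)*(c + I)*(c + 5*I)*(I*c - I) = I*c^4 - 4*c^3 - I*c^3 + 4*c^2 + 7*I*c^2 - 10*c - 7*I*c + 10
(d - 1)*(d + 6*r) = d^2 + 6*d*r - d - 6*r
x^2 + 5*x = x*(x + 5)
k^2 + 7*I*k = k*(k + 7*I)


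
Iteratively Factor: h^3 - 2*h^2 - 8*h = (h)*(h^2 - 2*h - 8) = h*(h - 4)*(h + 2)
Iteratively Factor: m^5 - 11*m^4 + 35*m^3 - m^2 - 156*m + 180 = (m - 3)*(m^4 - 8*m^3 + 11*m^2 + 32*m - 60) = (m - 3)^2*(m^3 - 5*m^2 - 4*m + 20) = (m - 3)^2*(m + 2)*(m^2 - 7*m + 10) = (m - 3)^2*(m - 2)*(m + 2)*(m - 5)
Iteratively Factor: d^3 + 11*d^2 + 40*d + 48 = (d + 4)*(d^2 + 7*d + 12) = (d + 3)*(d + 4)*(d + 4)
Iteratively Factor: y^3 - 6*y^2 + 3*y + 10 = (y - 5)*(y^2 - y - 2) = (y - 5)*(y - 2)*(y + 1)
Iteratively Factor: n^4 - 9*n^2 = (n)*(n^3 - 9*n) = n^2*(n^2 - 9) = n^2*(n - 3)*(n + 3)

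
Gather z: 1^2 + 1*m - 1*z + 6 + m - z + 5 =2*m - 2*z + 12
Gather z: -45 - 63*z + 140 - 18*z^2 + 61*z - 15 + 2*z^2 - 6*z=-16*z^2 - 8*z + 80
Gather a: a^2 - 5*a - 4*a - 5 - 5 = a^2 - 9*a - 10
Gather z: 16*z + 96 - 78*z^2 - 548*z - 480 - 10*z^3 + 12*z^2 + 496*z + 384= -10*z^3 - 66*z^2 - 36*z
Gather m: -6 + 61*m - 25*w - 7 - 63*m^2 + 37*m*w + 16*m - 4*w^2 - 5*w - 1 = -63*m^2 + m*(37*w + 77) - 4*w^2 - 30*w - 14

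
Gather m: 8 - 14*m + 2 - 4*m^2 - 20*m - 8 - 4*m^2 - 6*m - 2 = -8*m^2 - 40*m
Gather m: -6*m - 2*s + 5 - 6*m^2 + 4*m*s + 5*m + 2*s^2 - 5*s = -6*m^2 + m*(4*s - 1) + 2*s^2 - 7*s + 5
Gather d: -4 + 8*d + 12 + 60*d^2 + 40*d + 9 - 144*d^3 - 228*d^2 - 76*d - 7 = -144*d^3 - 168*d^2 - 28*d + 10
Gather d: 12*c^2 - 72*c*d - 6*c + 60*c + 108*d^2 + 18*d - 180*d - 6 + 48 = 12*c^2 + 54*c + 108*d^2 + d*(-72*c - 162) + 42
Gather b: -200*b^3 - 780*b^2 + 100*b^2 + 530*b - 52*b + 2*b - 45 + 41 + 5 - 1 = -200*b^3 - 680*b^2 + 480*b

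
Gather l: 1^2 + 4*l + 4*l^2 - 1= 4*l^2 + 4*l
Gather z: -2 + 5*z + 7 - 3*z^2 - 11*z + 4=-3*z^2 - 6*z + 9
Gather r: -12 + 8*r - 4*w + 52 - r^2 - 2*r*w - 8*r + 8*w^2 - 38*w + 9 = -r^2 - 2*r*w + 8*w^2 - 42*w + 49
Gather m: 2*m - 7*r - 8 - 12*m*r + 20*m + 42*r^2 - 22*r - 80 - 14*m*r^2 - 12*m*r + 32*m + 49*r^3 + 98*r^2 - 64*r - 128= m*(-14*r^2 - 24*r + 54) + 49*r^3 + 140*r^2 - 93*r - 216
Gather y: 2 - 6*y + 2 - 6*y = 4 - 12*y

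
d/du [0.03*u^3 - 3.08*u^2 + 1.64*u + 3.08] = 0.09*u^2 - 6.16*u + 1.64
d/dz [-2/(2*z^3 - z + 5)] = 2*(6*z^2 - 1)/(2*z^3 - z + 5)^2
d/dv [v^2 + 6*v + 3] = 2*v + 6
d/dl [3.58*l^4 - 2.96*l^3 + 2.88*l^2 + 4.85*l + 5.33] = 14.32*l^3 - 8.88*l^2 + 5.76*l + 4.85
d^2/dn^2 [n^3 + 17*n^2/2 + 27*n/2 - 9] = 6*n + 17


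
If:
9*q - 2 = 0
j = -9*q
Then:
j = -2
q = 2/9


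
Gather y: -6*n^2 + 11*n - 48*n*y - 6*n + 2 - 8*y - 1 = -6*n^2 + 5*n + y*(-48*n - 8) + 1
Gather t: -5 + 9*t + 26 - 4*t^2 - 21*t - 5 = -4*t^2 - 12*t + 16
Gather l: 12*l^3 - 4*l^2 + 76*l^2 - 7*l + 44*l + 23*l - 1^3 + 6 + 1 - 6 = 12*l^3 + 72*l^2 + 60*l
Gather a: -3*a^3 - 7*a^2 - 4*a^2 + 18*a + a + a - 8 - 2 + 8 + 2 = -3*a^3 - 11*a^2 + 20*a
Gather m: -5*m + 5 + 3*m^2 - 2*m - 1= 3*m^2 - 7*m + 4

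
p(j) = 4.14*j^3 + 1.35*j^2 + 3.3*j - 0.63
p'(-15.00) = 2757.30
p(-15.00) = -13718.88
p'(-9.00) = 985.02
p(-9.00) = -2939.04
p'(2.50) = 87.68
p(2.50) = 80.74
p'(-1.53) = 28.24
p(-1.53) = -17.35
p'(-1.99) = 47.11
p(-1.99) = -34.48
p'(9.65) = 1185.94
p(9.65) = 3877.27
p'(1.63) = 40.70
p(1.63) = 26.27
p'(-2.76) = 90.46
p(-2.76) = -86.50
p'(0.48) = 7.46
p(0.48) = 1.72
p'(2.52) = 88.98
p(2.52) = 82.51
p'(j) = 12.42*j^2 + 2.7*j + 3.3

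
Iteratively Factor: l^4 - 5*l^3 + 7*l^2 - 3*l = (l - 1)*(l^3 - 4*l^2 + 3*l) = l*(l - 1)*(l^2 - 4*l + 3) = l*(l - 3)*(l - 1)*(l - 1)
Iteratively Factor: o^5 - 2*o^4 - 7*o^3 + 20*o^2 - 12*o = (o - 2)*(o^4 - 7*o^2 + 6*o) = (o - 2)^2*(o^3 + 2*o^2 - 3*o) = (o - 2)^2*(o + 3)*(o^2 - o) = (o - 2)^2*(o - 1)*(o + 3)*(o)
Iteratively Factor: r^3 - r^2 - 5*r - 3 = (r + 1)*(r^2 - 2*r - 3) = (r - 3)*(r + 1)*(r + 1)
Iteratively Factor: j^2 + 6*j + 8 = (j + 2)*(j + 4)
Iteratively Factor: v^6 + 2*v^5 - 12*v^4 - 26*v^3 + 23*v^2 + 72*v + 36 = (v + 1)*(v^5 + v^4 - 13*v^3 - 13*v^2 + 36*v + 36) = (v + 1)*(v + 3)*(v^4 - 2*v^3 - 7*v^2 + 8*v + 12) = (v - 3)*(v + 1)*(v + 3)*(v^3 + v^2 - 4*v - 4) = (v - 3)*(v + 1)*(v + 2)*(v + 3)*(v^2 - v - 2) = (v - 3)*(v + 1)^2*(v + 2)*(v + 3)*(v - 2)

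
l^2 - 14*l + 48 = (l - 8)*(l - 6)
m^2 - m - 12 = (m - 4)*(m + 3)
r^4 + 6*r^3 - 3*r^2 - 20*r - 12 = (r - 2)*(r + 1)^2*(r + 6)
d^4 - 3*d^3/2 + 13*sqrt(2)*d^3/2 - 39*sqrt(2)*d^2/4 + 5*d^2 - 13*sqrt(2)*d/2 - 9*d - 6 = (d - 2)*(d + 1/2)*(d + sqrt(2)/2)*(d + 6*sqrt(2))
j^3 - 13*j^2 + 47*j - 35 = (j - 7)*(j - 5)*(j - 1)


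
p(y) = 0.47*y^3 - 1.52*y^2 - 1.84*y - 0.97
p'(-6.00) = 67.16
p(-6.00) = -146.17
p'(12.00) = 164.72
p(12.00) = 570.23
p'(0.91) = -3.44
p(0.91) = -3.55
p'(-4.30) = 37.30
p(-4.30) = -58.53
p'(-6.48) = 77.07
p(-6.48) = -180.76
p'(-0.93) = 2.21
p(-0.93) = -0.95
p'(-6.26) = 72.44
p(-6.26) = -164.31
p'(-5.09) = 50.16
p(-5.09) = -92.96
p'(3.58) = 5.35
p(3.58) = -5.47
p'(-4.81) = 45.40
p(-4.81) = -79.59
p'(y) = 1.41*y^2 - 3.04*y - 1.84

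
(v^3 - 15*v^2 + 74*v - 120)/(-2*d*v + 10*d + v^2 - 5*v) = (v^2 - 10*v + 24)/(-2*d + v)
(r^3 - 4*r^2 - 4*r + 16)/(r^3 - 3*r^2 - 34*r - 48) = (r^2 - 6*r + 8)/(r^2 - 5*r - 24)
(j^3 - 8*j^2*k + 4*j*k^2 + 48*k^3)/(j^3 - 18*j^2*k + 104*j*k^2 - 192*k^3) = (j + 2*k)/(j - 8*k)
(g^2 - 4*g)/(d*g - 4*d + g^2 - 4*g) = g/(d + g)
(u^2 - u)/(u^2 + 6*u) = (u - 1)/(u + 6)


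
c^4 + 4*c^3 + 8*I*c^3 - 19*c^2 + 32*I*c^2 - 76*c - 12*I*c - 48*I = (c + 4)*(c + I)*(c + 3*I)*(c + 4*I)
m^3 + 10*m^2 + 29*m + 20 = (m + 1)*(m + 4)*(m + 5)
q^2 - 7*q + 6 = (q - 6)*(q - 1)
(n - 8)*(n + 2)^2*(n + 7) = n^4 + 3*n^3 - 56*n^2 - 228*n - 224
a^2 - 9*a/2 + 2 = (a - 4)*(a - 1/2)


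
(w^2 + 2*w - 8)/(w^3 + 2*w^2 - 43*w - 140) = (w - 2)/(w^2 - 2*w - 35)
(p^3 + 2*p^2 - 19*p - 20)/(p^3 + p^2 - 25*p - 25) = (p - 4)/(p - 5)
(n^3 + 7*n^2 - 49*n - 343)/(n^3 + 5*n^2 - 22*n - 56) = (n^2 - 49)/(n^2 - 2*n - 8)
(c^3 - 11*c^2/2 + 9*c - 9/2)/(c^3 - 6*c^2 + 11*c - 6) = (c - 3/2)/(c - 2)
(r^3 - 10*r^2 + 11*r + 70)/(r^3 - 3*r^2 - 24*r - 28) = (r - 5)/(r + 2)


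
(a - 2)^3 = a^3 - 6*a^2 + 12*a - 8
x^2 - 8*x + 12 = (x - 6)*(x - 2)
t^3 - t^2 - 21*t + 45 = (t - 3)^2*(t + 5)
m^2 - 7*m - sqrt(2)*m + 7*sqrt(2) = (m - 7)*(m - sqrt(2))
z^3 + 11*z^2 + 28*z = z*(z + 4)*(z + 7)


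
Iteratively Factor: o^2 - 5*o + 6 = (o - 2)*(o - 3)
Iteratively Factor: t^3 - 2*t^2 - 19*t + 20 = (t + 4)*(t^2 - 6*t + 5) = (t - 5)*(t + 4)*(t - 1)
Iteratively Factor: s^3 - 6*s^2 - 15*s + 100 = (s + 4)*(s^2 - 10*s + 25) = (s - 5)*(s + 4)*(s - 5)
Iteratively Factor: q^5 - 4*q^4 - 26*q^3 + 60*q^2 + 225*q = (q - 5)*(q^4 + q^3 - 21*q^2 - 45*q) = (q - 5)*(q + 3)*(q^3 - 2*q^2 - 15*q) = (q - 5)*(q + 3)^2*(q^2 - 5*q) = q*(q - 5)*(q + 3)^2*(q - 5)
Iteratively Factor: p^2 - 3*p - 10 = (p - 5)*(p + 2)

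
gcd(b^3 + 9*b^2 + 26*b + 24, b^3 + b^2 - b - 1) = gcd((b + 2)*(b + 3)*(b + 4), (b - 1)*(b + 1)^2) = 1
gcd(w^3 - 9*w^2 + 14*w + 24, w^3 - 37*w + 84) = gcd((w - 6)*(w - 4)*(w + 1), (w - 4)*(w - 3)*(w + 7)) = w - 4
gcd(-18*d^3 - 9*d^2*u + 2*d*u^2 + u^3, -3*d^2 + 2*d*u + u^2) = 3*d + u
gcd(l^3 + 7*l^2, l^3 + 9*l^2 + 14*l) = l^2 + 7*l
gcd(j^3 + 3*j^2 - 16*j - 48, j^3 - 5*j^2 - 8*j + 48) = j^2 - j - 12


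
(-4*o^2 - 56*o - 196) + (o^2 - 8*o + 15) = -3*o^2 - 64*o - 181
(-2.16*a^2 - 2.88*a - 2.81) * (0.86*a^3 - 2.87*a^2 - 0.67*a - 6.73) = -1.8576*a^5 + 3.7224*a^4 + 7.2962*a^3 + 24.5311*a^2 + 21.2651*a + 18.9113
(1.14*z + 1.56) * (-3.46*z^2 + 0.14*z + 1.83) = -3.9444*z^3 - 5.238*z^2 + 2.3046*z + 2.8548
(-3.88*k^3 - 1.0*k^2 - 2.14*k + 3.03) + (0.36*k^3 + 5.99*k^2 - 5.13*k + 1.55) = -3.52*k^3 + 4.99*k^2 - 7.27*k + 4.58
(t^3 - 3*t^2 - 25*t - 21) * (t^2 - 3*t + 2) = t^5 - 6*t^4 - 14*t^3 + 48*t^2 + 13*t - 42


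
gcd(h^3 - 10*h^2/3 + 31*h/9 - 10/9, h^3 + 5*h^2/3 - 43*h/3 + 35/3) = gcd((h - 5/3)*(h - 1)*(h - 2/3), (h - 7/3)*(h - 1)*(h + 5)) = h - 1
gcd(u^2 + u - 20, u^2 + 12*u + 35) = u + 5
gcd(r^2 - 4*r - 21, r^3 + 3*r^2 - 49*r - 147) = r^2 - 4*r - 21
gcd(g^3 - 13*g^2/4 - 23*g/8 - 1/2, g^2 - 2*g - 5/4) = g + 1/2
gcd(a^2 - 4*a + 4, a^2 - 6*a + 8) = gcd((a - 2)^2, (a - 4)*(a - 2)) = a - 2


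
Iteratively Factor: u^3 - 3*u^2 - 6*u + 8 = (u - 1)*(u^2 - 2*u - 8) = (u - 4)*(u - 1)*(u + 2)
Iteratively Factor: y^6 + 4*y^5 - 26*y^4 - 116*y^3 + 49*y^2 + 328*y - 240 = (y - 1)*(y^5 + 5*y^4 - 21*y^3 - 137*y^2 - 88*y + 240) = (y - 1)*(y + 4)*(y^4 + y^3 - 25*y^2 - 37*y + 60) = (y - 1)*(y + 4)^2*(y^3 - 3*y^2 - 13*y + 15) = (y - 1)^2*(y + 4)^2*(y^2 - 2*y - 15) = (y - 5)*(y - 1)^2*(y + 4)^2*(y + 3)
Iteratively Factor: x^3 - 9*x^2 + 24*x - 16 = (x - 4)*(x^2 - 5*x + 4) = (x - 4)*(x - 1)*(x - 4)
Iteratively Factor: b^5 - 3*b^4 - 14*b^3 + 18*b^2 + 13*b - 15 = (b - 5)*(b^4 + 2*b^3 - 4*b^2 - 2*b + 3) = (b - 5)*(b - 1)*(b^3 + 3*b^2 - b - 3) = (b - 5)*(b - 1)^2*(b^2 + 4*b + 3) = (b - 5)*(b - 1)^2*(b + 3)*(b + 1)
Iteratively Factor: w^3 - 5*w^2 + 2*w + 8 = (w - 2)*(w^2 - 3*w - 4) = (w - 4)*(w - 2)*(w + 1)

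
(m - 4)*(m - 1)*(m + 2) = m^3 - 3*m^2 - 6*m + 8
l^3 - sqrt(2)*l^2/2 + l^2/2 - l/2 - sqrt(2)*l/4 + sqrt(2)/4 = (l - 1/2)*(l + 1)*(l - sqrt(2)/2)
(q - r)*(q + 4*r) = q^2 + 3*q*r - 4*r^2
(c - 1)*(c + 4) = c^2 + 3*c - 4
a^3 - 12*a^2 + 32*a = a*(a - 8)*(a - 4)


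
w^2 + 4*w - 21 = (w - 3)*(w + 7)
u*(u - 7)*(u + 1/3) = u^3 - 20*u^2/3 - 7*u/3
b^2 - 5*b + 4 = (b - 4)*(b - 1)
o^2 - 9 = (o - 3)*(o + 3)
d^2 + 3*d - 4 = (d - 1)*(d + 4)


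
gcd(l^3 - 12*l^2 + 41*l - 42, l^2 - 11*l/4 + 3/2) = l - 2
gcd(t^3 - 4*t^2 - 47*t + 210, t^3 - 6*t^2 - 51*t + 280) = t^2 + 2*t - 35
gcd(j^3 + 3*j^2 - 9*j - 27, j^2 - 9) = j^2 - 9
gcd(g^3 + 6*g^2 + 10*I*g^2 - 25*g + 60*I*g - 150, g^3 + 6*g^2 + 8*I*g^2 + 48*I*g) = g + 6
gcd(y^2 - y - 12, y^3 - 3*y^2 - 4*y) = y - 4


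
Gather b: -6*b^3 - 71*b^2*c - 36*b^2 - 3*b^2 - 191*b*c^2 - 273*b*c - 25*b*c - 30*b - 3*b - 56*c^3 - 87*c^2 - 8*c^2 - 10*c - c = -6*b^3 + b^2*(-71*c - 39) + b*(-191*c^2 - 298*c - 33) - 56*c^3 - 95*c^2 - 11*c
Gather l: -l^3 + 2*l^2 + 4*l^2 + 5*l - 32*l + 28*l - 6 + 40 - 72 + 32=-l^3 + 6*l^2 + l - 6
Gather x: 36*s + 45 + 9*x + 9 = 36*s + 9*x + 54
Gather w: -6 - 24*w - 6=-24*w - 12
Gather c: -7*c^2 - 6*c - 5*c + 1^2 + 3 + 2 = -7*c^2 - 11*c + 6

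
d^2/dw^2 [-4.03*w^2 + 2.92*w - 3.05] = -8.06000000000000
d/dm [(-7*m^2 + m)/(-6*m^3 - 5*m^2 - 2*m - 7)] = (-42*m^4 + 12*m^3 + 19*m^2 + 98*m - 7)/(36*m^6 + 60*m^5 + 49*m^4 + 104*m^3 + 74*m^2 + 28*m + 49)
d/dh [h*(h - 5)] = 2*h - 5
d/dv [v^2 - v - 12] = 2*v - 1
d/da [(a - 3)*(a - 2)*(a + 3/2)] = 3*a^2 - 7*a - 3/2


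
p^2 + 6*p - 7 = (p - 1)*(p + 7)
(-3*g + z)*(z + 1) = -3*g*z - 3*g + z^2 + z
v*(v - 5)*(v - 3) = v^3 - 8*v^2 + 15*v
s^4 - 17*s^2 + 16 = (s - 4)*(s - 1)*(s + 1)*(s + 4)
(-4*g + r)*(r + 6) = -4*g*r - 24*g + r^2 + 6*r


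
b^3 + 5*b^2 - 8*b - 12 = (b - 2)*(b + 1)*(b + 6)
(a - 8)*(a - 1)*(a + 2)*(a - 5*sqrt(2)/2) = a^4 - 7*a^3 - 5*sqrt(2)*a^3/2 - 10*a^2 + 35*sqrt(2)*a^2/2 + 16*a + 25*sqrt(2)*a - 40*sqrt(2)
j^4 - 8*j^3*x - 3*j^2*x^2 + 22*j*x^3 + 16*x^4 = (j - 8*x)*(j - 2*x)*(j + x)^2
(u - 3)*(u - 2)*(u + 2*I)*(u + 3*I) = u^4 - 5*u^3 + 5*I*u^3 - 25*I*u^2 + 30*u + 30*I*u - 36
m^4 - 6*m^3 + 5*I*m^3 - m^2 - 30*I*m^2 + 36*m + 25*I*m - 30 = (m - 5)*(m - 1)*(m + 2*I)*(m + 3*I)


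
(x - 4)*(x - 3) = x^2 - 7*x + 12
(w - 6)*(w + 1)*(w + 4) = w^3 - w^2 - 26*w - 24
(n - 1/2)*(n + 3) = n^2 + 5*n/2 - 3/2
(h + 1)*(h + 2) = h^2 + 3*h + 2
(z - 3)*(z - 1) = z^2 - 4*z + 3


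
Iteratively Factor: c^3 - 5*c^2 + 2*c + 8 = (c - 4)*(c^2 - c - 2) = (c - 4)*(c - 2)*(c + 1)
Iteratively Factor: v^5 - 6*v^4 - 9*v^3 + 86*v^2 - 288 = (v + 3)*(v^4 - 9*v^3 + 18*v^2 + 32*v - 96) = (v - 3)*(v + 3)*(v^3 - 6*v^2 + 32) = (v - 4)*(v - 3)*(v + 3)*(v^2 - 2*v - 8) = (v - 4)*(v - 3)*(v + 2)*(v + 3)*(v - 4)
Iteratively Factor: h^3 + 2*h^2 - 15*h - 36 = (h + 3)*(h^2 - h - 12) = (h + 3)^2*(h - 4)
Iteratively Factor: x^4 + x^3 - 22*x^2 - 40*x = (x + 4)*(x^3 - 3*x^2 - 10*x) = (x - 5)*(x + 4)*(x^2 + 2*x) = (x - 5)*(x + 2)*(x + 4)*(x)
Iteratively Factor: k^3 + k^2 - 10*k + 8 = (k - 2)*(k^2 + 3*k - 4) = (k - 2)*(k - 1)*(k + 4)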